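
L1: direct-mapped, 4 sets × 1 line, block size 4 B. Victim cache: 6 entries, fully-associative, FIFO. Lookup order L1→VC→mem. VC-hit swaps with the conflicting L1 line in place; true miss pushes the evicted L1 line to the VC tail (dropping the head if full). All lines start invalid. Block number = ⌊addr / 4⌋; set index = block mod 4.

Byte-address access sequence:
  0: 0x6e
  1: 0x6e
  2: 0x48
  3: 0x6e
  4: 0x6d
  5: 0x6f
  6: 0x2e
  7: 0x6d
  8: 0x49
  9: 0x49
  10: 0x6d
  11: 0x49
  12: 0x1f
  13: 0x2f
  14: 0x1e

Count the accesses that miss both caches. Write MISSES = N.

#0 0x6e→b27/s3 MISS; vc=[]
#1 0x6e→b27/s3 L1-HIT; vc=[]
#2 0x48→b18/s2 MISS; vc=[]
#3 0x6e→b27/s3 L1-HIT; vc=[]
#4 0x6d→b27/s3 L1-HIT; vc=[]
#5 0x6f→b27/s3 L1-HIT; vc=[]
#6 0x2e→b11/s3 MISS; vc=[27]
#7 0x6d→b27/s3 VC-HIT; vc=[11]
#8 0x49→b18/s2 L1-HIT; vc=[11]
#9 0x49→b18/s2 L1-HIT; vc=[11]
#10 0x6d→b27/s3 L1-HIT; vc=[11]
#11 0x49→b18/s2 L1-HIT; vc=[11]
#12 0x1f→b7/s3 MISS; vc=[11,27]
#13 0x2f→b11/s3 VC-HIT; vc=[7,27]
#14 0x1e→b7/s3 VC-HIT; vc=[11,27]

MISSES = 4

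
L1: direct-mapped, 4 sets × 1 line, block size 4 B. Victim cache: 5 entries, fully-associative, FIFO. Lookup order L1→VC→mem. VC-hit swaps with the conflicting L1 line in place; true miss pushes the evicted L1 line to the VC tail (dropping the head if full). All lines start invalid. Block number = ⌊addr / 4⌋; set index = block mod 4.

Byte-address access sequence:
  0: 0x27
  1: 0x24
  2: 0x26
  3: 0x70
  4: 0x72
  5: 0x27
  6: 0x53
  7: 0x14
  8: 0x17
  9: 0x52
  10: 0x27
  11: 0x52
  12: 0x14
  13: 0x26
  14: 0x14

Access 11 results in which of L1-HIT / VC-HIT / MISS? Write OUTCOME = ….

OUTCOME = L1-HIT

0: 0x27 (blk 9, set 1) → MISS  vc=[]
1: 0x24 (blk 9, set 1) → L1-HIT  vc=[]
2: 0x26 (blk 9, set 1) → L1-HIT  vc=[]
3: 0x70 (blk 28, set 0) → MISS  vc=[]
4: 0x72 (blk 28, set 0) → L1-HIT  vc=[]
5: 0x27 (blk 9, set 1) → L1-HIT  vc=[]
6: 0x53 (blk 20, set 0) → MISS  vc=[28]
7: 0x14 (blk 5, set 1) → MISS  vc=[28, 9]
8: 0x17 (blk 5, set 1) → L1-HIT  vc=[28, 9]
9: 0x52 (blk 20, set 0) → L1-HIT  vc=[28, 9]
10: 0x27 (blk 9, set 1) → VC-HIT  vc=[28, 5]
11: 0x52 (blk 20, set 0) → L1-HIT  vc=[28, 5]
12: 0x14 (blk 5, set 1) → VC-HIT  vc=[28, 9]
13: 0x26 (blk 9, set 1) → VC-HIT  vc=[28, 5]
14: 0x14 (blk 5, set 1) → VC-HIT  vc=[28, 9]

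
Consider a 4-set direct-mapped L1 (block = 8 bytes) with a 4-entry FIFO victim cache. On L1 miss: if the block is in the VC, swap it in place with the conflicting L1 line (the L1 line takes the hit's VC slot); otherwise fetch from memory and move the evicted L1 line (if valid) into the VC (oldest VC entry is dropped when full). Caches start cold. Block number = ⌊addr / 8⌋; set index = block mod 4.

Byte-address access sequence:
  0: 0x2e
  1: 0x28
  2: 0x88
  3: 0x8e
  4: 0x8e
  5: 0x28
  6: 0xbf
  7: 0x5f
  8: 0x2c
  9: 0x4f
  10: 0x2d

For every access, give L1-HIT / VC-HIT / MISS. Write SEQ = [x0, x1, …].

  [0] addr=0x2e blk=5 s=1: MISS | VC []
  [1] addr=0x28 blk=5 s=1: L1-HIT | VC []
  [2] addr=0x88 blk=17 s=1: MISS | VC [5]
  [3] addr=0x8e blk=17 s=1: L1-HIT | VC [5]
  [4] addr=0x8e blk=17 s=1: L1-HIT | VC [5]
  [5] addr=0x28 blk=5 s=1: VC-HIT | VC [17]
  [6] addr=0xbf blk=23 s=3: MISS | VC [17]
  [7] addr=0x5f blk=11 s=3: MISS | VC [17, 23]
  [8] addr=0x2c blk=5 s=1: L1-HIT | VC [17, 23]
  [9] addr=0x4f blk=9 s=1: MISS | VC [17, 23, 5]
  [10] addr=0x2d blk=5 s=1: VC-HIT | VC [17, 23, 9]

SEQ = [MISS, L1-HIT, MISS, L1-HIT, L1-HIT, VC-HIT, MISS, MISS, L1-HIT, MISS, VC-HIT]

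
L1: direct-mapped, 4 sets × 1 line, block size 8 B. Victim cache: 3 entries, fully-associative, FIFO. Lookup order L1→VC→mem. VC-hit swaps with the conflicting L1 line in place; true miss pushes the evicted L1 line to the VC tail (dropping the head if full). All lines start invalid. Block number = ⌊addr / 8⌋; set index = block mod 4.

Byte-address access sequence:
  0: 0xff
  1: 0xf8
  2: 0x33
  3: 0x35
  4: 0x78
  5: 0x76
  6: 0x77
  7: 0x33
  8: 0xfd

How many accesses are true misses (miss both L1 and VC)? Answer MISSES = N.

MISSES = 4

#0 0xff→b31/s3 MISS; vc=[]
#1 0xf8→b31/s3 L1-HIT; vc=[]
#2 0x33→b6/s2 MISS; vc=[]
#3 0x35→b6/s2 L1-HIT; vc=[]
#4 0x78→b15/s3 MISS; vc=[31]
#5 0x76→b14/s2 MISS; vc=[31,6]
#6 0x77→b14/s2 L1-HIT; vc=[31,6]
#7 0x33→b6/s2 VC-HIT; vc=[31,14]
#8 0xfd→b31/s3 VC-HIT; vc=[15,14]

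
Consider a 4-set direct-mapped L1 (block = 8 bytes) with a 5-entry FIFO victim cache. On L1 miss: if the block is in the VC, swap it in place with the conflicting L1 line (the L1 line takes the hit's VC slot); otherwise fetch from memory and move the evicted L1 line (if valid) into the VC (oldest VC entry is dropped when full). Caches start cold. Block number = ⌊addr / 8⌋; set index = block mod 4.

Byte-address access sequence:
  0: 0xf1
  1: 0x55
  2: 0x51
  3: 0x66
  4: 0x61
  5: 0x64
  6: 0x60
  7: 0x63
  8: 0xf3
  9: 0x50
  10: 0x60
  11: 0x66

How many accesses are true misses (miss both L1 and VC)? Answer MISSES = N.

MISSES = 3

0: 0xf1 (blk 30, set 2) → MISS  vc=[]
1: 0x55 (blk 10, set 2) → MISS  vc=[30]
2: 0x51 (blk 10, set 2) → L1-HIT  vc=[30]
3: 0x66 (blk 12, set 0) → MISS  vc=[30]
4: 0x61 (blk 12, set 0) → L1-HIT  vc=[30]
5: 0x64 (blk 12, set 0) → L1-HIT  vc=[30]
6: 0x60 (blk 12, set 0) → L1-HIT  vc=[30]
7: 0x63 (blk 12, set 0) → L1-HIT  vc=[30]
8: 0xf3 (blk 30, set 2) → VC-HIT  vc=[10]
9: 0x50 (blk 10, set 2) → VC-HIT  vc=[30]
10: 0x60 (blk 12, set 0) → L1-HIT  vc=[30]
11: 0x66 (blk 12, set 0) → L1-HIT  vc=[30]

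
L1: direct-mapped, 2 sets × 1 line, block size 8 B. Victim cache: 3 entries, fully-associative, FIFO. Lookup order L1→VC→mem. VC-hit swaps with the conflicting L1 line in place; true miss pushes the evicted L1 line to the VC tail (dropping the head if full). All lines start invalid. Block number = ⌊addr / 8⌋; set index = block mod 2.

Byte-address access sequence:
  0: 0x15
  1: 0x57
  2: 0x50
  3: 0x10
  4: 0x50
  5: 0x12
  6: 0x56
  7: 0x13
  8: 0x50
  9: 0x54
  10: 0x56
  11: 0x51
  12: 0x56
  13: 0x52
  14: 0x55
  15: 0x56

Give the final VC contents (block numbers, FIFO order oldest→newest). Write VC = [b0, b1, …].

VC = [2]

0: 0x15 (blk 2, set 0) → MISS  vc=[]
1: 0x57 (blk 10, set 0) → MISS  vc=[2]
2: 0x50 (blk 10, set 0) → L1-HIT  vc=[2]
3: 0x10 (blk 2, set 0) → VC-HIT  vc=[10]
4: 0x50 (blk 10, set 0) → VC-HIT  vc=[2]
5: 0x12 (blk 2, set 0) → VC-HIT  vc=[10]
6: 0x56 (blk 10, set 0) → VC-HIT  vc=[2]
7: 0x13 (blk 2, set 0) → VC-HIT  vc=[10]
8: 0x50 (blk 10, set 0) → VC-HIT  vc=[2]
9: 0x54 (blk 10, set 0) → L1-HIT  vc=[2]
10: 0x56 (blk 10, set 0) → L1-HIT  vc=[2]
11: 0x51 (blk 10, set 0) → L1-HIT  vc=[2]
12: 0x56 (blk 10, set 0) → L1-HIT  vc=[2]
13: 0x52 (blk 10, set 0) → L1-HIT  vc=[2]
14: 0x55 (blk 10, set 0) → L1-HIT  vc=[2]
15: 0x56 (blk 10, set 0) → L1-HIT  vc=[2]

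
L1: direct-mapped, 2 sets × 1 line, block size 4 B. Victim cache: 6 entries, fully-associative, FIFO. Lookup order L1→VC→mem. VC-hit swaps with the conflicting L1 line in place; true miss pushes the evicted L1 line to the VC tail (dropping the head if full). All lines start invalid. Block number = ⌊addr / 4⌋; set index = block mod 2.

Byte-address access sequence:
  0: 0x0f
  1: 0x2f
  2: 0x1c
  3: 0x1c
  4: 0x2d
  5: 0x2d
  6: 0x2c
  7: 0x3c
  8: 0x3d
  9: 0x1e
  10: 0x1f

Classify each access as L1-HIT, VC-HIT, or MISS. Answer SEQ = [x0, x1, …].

  [0] addr=0xf blk=3 s=1: MISS | VC []
  [1] addr=0x2f blk=11 s=1: MISS | VC [3]
  [2] addr=0x1c blk=7 s=1: MISS | VC [3, 11]
  [3] addr=0x1c blk=7 s=1: L1-HIT | VC [3, 11]
  [4] addr=0x2d blk=11 s=1: VC-HIT | VC [3, 7]
  [5] addr=0x2d blk=11 s=1: L1-HIT | VC [3, 7]
  [6] addr=0x2c blk=11 s=1: L1-HIT | VC [3, 7]
  [7] addr=0x3c blk=15 s=1: MISS | VC [3, 7, 11]
  [8] addr=0x3d blk=15 s=1: L1-HIT | VC [3, 7, 11]
  [9] addr=0x1e blk=7 s=1: VC-HIT | VC [3, 15, 11]
  [10] addr=0x1f blk=7 s=1: L1-HIT | VC [3, 15, 11]

SEQ = [MISS, MISS, MISS, L1-HIT, VC-HIT, L1-HIT, L1-HIT, MISS, L1-HIT, VC-HIT, L1-HIT]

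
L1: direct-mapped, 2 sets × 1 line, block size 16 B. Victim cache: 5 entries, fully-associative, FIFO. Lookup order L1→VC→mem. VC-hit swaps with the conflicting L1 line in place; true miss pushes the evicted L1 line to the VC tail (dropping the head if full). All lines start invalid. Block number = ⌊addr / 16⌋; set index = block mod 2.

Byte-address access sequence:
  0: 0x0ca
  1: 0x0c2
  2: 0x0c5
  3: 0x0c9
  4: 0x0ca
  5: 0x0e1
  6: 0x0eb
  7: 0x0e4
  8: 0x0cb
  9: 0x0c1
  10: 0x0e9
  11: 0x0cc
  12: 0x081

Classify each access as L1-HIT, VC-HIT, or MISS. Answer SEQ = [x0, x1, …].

0: 0xca (blk 12, set 0) → MISS  vc=[]
1: 0xc2 (blk 12, set 0) → L1-HIT  vc=[]
2: 0xc5 (blk 12, set 0) → L1-HIT  vc=[]
3: 0xc9 (blk 12, set 0) → L1-HIT  vc=[]
4: 0xca (blk 12, set 0) → L1-HIT  vc=[]
5: 0xe1 (blk 14, set 0) → MISS  vc=[12]
6: 0xeb (blk 14, set 0) → L1-HIT  vc=[12]
7: 0xe4 (blk 14, set 0) → L1-HIT  vc=[12]
8: 0xcb (blk 12, set 0) → VC-HIT  vc=[14]
9: 0xc1 (blk 12, set 0) → L1-HIT  vc=[14]
10: 0xe9 (blk 14, set 0) → VC-HIT  vc=[12]
11: 0xcc (blk 12, set 0) → VC-HIT  vc=[14]
12: 0x81 (blk 8, set 0) → MISS  vc=[14, 12]

SEQ = [MISS, L1-HIT, L1-HIT, L1-HIT, L1-HIT, MISS, L1-HIT, L1-HIT, VC-HIT, L1-HIT, VC-HIT, VC-HIT, MISS]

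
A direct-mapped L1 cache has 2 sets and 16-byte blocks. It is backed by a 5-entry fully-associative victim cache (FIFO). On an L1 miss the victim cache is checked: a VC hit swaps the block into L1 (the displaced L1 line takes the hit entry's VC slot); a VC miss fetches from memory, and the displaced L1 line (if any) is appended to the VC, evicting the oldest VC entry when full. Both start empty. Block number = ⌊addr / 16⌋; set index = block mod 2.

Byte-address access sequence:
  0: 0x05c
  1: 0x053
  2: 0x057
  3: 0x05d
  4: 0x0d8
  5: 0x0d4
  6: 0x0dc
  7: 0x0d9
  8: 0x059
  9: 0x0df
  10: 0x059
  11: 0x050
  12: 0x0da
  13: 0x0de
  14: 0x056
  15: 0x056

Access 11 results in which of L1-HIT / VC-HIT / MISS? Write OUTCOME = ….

0: 0x5c (blk 5, set 1) → MISS  vc=[]
1: 0x53 (blk 5, set 1) → L1-HIT  vc=[]
2: 0x57 (blk 5, set 1) → L1-HIT  vc=[]
3: 0x5d (blk 5, set 1) → L1-HIT  vc=[]
4: 0xd8 (blk 13, set 1) → MISS  vc=[5]
5: 0xd4 (blk 13, set 1) → L1-HIT  vc=[5]
6: 0xdc (blk 13, set 1) → L1-HIT  vc=[5]
7: 0xd9 (blk 13, set 1) → L1-HIT  vc=[5]
8: 0x59 (blk 5, set 1) → VC-HIT  vc=[13]
9: 0xdf (blk 13, set 1) → VC-HIT  vc=[5]
10: 0x59 (blk 5, set 1) → VC-HIT  vc=[13]
11: 0x50 (blk 5, set 1) → L1-HIT  vc=[13]
12: 0xda (blk 13, set 1) → VC-HIT  vc=[5]
13: 0xde (blk 13, set 1) → L1-HIT  vc=[5]
14: 0x56 (blk 5, set 1) → VC-HIT  vc=[13]
15: 0x56 (blk 5, set 1) → L1-HIT  vc=[13]

OUTCOME = L1-HIT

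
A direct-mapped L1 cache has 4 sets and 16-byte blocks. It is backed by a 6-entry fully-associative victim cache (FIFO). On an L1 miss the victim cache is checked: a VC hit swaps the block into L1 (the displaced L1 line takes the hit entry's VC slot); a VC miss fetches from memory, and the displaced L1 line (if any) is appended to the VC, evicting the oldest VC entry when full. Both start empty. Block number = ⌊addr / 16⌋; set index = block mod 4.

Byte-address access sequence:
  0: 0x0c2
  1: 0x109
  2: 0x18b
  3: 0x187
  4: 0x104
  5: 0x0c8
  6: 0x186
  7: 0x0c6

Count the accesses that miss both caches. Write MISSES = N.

MISSES = 3

0: 0xc2 (blk 12, set 0) → MISS  vc=[]
1: 0x109 (blk 16, set 0) → MISS  vc=[12]
2: 0x18b (blk 24, set 0) → MISS  vc=[12, 16]
3: 0x187 (blk 24, set 0) → L1-HIT  vc=[12, 16]
4: 0x104 (blk 16, set 0) → VC-HIT  vc=[12, 24]
5: 0xc8 (blk 12, set 0) → VC-HIT  vc=[16, 24]
6: 0x186 (blk 24, set 0) → VC-HIT  vc=[16, 12]
7: 0xc6 (blk 12, set 0) → VC-HIT  vc=[16, 24]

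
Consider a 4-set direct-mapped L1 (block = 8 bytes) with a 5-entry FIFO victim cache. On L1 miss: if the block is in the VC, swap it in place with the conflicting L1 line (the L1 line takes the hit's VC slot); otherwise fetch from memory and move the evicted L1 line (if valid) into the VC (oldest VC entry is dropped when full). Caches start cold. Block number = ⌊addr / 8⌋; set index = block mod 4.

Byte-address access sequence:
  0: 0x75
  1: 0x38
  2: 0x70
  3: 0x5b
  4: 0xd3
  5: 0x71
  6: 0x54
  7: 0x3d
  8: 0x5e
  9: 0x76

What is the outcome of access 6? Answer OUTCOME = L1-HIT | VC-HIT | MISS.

0: 0x75 (blk 14, set 2) → MISS  vc=[]
1: 0x38 (blk 7, set 3) → MISS  vc=[]
2: 0x70 (blk 14, set 2) → L1-HIT  vc=[]
3: 0x5b (blk 11, set 3) → MISS  vc=[7]
4: 0xd3 (blk 26, set 2) → MISS  vc=[7, 14]
5: 0x71 (blk 14, set 2) → VC-HIT  vc=[7, 26]
6: 0x54 (blk 10, set 2) → MISS  vc=[7, 26, 14]
7: 0x3d (blk 7, set 3) → VC-HIT  vc=[11, 26, 14]
8: 0x5e (blk 11, set 3) → VC-HIT  vc=[7, 26, 14]
9: 0x76 (blk 14, set 2) → VC-HIT  vc=[7, 26, 10]

OUTCOME = MISS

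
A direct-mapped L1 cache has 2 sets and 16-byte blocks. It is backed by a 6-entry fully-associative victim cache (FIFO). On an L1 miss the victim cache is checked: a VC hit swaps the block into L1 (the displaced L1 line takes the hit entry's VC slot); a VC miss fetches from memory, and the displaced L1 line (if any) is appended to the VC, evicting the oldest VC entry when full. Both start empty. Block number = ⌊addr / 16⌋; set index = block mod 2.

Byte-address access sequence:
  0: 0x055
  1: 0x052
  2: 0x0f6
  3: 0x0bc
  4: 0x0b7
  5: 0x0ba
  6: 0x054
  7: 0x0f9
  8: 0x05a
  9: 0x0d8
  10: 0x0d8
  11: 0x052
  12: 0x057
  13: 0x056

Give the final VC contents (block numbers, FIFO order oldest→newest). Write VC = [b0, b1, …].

0: 0x55 (blk 5, set 1) → MISS  vc=[]
1: 0x52 (blk 5, set 1) → L1-HIT  vc=[]
2: 0xf6 (blk 15, set 1) → MISS  vc=[5]
3: 0xbc (blk 11, set 1) → MISS  vc=[5, 15]
4: 0xb7 (blk 11, set 1) → L1-HIT  vc=[5, 15]
5: 0xba (blk 11, set 1) → L1-HIT  vc=[5, 15]
6: 0x54 (blk 5, set 1) → VC-HIT  vc=[11, 15]
7: 0xf9 (blk 15, set 1) → VC-HIT  vc=[11, 5]
8: 0x5a (blk 5, set 1) → VC-HIT  vc=[11, 15]
9: 0xd8 (blk 13, set 1) → MISS  vc=[11, 15, 5]
10: 0xd8 (blk 13, set 1) → L1-HIT  vc=[11, 15, 5]
11: 0x52 (blk 5, set 1) → VC-HIT  vc=[11, 15, 13]
12: 0x57 (blk 5, set 1) → L1-HIT  vc=[11, 15, 13]
13: 0x56 (blk 5, set 1) → L1-HIT  vc=[11, 15, 13]

VC = [11, 15, 13]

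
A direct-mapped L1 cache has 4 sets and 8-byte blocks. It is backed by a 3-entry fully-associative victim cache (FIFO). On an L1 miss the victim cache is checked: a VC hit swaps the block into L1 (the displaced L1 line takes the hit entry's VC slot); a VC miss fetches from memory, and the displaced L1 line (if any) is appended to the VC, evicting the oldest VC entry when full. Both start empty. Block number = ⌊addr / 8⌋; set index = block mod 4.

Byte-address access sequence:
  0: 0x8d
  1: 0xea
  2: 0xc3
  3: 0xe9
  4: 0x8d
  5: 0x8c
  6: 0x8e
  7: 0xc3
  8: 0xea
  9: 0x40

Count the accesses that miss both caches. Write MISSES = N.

MISSES = 4

#0 0x8d→b17/s1 MISS; vc=[]
#1 0xea→b29/s1 MISS; vc=[17]
#2 0xc3→b24/s0 MISS; vc=[17]
#3 0xe9→b29/s1 L1-HIT; vc=[17]
#4 0x8d→b17/s1 VC-HIT; vc=[29]
#5 0x8c→b17/s1 L1-HIT; vc=[29]
#6 0x8e→b17/s1 L1-HIT; vc=[29]
#7 0xc3→b24/s0 L1-HIT; vc=[29]
#8 0xea→b29/s1 VC-HIT; vc=[17]
#9 0x40→b8/s0 MISS; vc=[17,24]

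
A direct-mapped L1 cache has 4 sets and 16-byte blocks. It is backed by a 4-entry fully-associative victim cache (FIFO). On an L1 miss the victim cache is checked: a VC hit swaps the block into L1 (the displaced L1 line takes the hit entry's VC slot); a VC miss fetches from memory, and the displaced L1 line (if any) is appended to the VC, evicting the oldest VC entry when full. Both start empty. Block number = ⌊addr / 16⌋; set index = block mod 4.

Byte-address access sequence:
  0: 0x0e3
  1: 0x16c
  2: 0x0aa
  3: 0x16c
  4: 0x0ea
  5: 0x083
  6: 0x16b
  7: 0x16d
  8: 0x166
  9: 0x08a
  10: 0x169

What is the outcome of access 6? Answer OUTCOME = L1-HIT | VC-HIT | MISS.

OUTCOME = VC-HIT

  [0] addr=0xe3 blk=14 s=2: MISS | VC []
  [1] addr=0x16c blk=22 s=2: MISS | VC [14]
  [2] addr=0xaa blk=10 s=2: MISS | VC [14, 22]
  [3] addr=0x16c blk=22 s=2: VC-HIT | VC [14, 10]
  [4] addr=0xea blk=14 s=2: VC-HIT | VC [22, 10]
  [5] addr=0x83 blk=8 s=0: MISS | VC [22, 10]
  [6] addr=0x16b blk=22 s=2: VC-HIT | VC [14, 10]
  [7] addr=0x16d blk=22 s=2: L1-HIT | VC [14, 10]
  [8] addr=0x166 blk=22 s=2: L1-HIT | VC [14, 10]
  [9] addr=0x8a blk=8 s=0: L1-HIT | VC [14, 10]
  [10] addr=0x169 blk=22 s=2: L1-HIT | VC [14, 10]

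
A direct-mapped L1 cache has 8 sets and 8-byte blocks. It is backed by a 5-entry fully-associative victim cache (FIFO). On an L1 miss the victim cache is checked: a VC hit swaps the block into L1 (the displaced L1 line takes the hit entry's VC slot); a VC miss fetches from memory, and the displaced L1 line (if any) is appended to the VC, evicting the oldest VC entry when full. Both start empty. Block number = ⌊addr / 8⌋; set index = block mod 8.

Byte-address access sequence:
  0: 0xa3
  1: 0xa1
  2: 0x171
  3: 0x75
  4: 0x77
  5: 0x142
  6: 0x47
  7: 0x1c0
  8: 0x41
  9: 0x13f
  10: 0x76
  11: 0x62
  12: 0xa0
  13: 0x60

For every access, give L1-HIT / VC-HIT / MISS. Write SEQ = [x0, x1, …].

SEQ = [MISS, L1-HIT, MISS, MISS, L1-HIT, MISS, MISS, MISS, VC-HIT, MISS, L1-HIT, MISS, VC-HIT, VC-HIT]

#0 0xa3→b20/s4 MISS; vc=[]
#1 0xa1→b20/s4 L1-HIT; vc=[]
#2 0x171→b46/s6 MISS; vc=[]
#3 0x75→b14/s6 MISS; vc=[46]
#4 0x77→b14/s6 L1-HIT; vc=[46]
#5 0x142→b40/s0 MISS; vc=[46]
#6 0x47→b8/s0 MISS; vc=[46,40]
#7 0x1c0→b56/s0 MISS; vc=[46,40,8]
#8 0x41→b8/s0 VC-HIT; vc=[46,40,56]
#9 0x13f→b39/s7 MISS; vc=[46,40,56]
#10 0x76→b14/s6 L1-HIT; vc=[46,40,56]
#11 0x62→b12/s4 MISS; vc=[46,40,56,20]
#12 0xa0→b20/s4 VC-HIT; vc=[46,40,56,12]
#13 0x60→b12/s4 VC-HIT; vc=[46,40,56,20]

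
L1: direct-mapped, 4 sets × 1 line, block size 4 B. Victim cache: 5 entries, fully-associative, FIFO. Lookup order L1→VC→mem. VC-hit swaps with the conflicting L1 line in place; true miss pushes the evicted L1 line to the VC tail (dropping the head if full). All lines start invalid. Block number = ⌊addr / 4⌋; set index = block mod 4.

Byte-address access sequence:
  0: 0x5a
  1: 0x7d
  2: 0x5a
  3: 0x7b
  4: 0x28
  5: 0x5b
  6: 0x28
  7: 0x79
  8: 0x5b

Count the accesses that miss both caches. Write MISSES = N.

MISSES = 4

#0 0x5a→b22/s2 MISS; vc=[]
#1 0x7d→b31/s3 MISS; vc=[]
#2 0x5a→b22/s2 L1-HIT; vc=[]
#3 0x7b→b30/s2 MISS; vc=[22]
#4 0x28→b10/s2 MISS; vc=[22,30]
#5 0x5b→b22/s2 VC-HIT; vc=[10,30]
#6 0x28→b10/s2 VC-HIT; vc=[22,30]
#7 0x79→b30/s2 VC-HIT; vc=[22,10]
#8 0x5b→b22/s2 VC-HIT; vc=[30,10]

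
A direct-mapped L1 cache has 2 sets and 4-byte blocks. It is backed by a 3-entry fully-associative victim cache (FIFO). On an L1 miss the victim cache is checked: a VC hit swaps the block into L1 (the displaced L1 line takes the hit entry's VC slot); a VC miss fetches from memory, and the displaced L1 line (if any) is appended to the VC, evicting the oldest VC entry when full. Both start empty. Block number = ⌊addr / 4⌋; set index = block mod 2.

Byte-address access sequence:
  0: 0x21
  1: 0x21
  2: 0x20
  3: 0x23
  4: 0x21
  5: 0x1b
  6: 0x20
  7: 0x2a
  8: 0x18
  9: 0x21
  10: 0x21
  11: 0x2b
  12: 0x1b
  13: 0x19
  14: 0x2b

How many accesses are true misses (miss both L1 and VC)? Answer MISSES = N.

#0 0x21→b8/s0 MISS; vc=[]
#1 0x21→b8/s0 L1-HIT; vc=[]
#2 0x20→b8/s0 L1-HIT; vc=[]
#3 0x23→b8/s0 L1-HIT; vc=[]
#4 0x21→b8/s0 L1-HIT; vc=[]
#5 0x1b→b6/s0 MISS; vc=[8]
#6 0x20→b8/s0 VC-HIT; vc=[6]
#7 0x2a→b10/s0 MISS; vc=[6,8]
#8 0x18→b6/s0 VC-HIT; vc=[10,8]
#9 0x21→b8/s0 VC-HIT; vc=[10,6]
#10 0x21→b8/s0 L1-HIT; vc=[10,6]
#11 0x2b→b10/s0 VC-HIT; vc=[8,6]
#12 0x1b→b6/s0 VC-HIT; vc=[8,10]
#13 0x19→b6/s0 L1-HIT; vc=[8,10]
#14 0x2b→b10/s0 VC-HIT; vc=[8,6]

MISSES = 3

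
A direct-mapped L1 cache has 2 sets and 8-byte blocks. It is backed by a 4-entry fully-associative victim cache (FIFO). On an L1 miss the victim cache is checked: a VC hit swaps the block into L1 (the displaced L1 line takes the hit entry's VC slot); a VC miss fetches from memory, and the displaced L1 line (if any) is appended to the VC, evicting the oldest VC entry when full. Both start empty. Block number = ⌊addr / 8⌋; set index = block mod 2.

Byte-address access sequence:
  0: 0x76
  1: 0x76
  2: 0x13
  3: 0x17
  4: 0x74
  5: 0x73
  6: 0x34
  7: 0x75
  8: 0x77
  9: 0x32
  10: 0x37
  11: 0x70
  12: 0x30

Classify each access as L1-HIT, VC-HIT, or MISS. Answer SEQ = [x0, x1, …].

SEQ = [MISS, L1-HIT, MISS, L1-HIT, VC-HIT, L1-HIT, MISS, VC-HIT, L1-HIT, VC-HIT, L1-HIT, VC-HIT, VC-HIT]

  [0] addr=0x76 blk=14 s=0: MISS | VC []
  [1] addr=0x76 blk=14 s=0: L1-HIT | VC []
  [2] addr=0x13 blk=2 s=0: MISS | VC [14]
  [3] addr=0x17 blk=2 s=0: L1-HIT | VC [14]
  [4] addr=0x74 blk=14 s=0: VC-HIT | VC [2]
  [5] addr=0x73 blk=14 s=0: L1-HIT | VC [2]
  [6] addr=0x34 blk=6 s=0: MISS | VC [2, 14]
  [7] addr=0x75 blk=14 s=0: VC-HIT | VC [2, 6]
  [8] addr=0x77 blk=14 s=0: L1-HIT | VC [2, 6]
  [9] addr=0x32 blk=6 s=0: VC-HIT | VC [2, 14]
  [10] addr=0x37 blk=6 s=0: L1-HIT | VC [2, 14]
  [11] addr=0x70 blk=14 s=0: VC-HIT | VC [2, 6]
  [12] addr=0x30 blk=6 s=0: VC-HIT | VC [2, 14]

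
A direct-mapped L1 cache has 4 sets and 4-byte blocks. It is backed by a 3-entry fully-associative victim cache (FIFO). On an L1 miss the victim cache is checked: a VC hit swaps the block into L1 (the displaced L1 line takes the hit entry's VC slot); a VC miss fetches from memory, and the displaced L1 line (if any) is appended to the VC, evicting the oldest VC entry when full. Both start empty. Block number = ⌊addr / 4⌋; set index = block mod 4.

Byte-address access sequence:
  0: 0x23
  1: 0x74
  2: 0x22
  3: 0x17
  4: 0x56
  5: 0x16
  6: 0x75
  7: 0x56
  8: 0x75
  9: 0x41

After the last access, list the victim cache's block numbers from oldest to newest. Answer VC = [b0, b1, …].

  [0] addr=0x23 blk=8 s=0: MISS | VC []
  [1] addr=0x74 blk=29 s=1: MISS | VC []
  [2] addr=0x22 blk=8 s=0: L1-HIT | VC []
  [3] addr=0x17 blk=5 s=1: MISS | VC [29]
  [4] addr=0x56 blk=21 s=1: MISS | VC [29, 5]
  [5] addr=0x16 blk=5 s=1: VC-HIT | VC [29, 21]
  [6] addr=0x75 blk=29 s=1: VC-HIT | VC [5, 21]
  [7] addr=0x56 blk=21 s=1: VC-HIT | VC [5, 29]
  [8] addr=0x75 blk=29 s=1: VC-HIT | VC [5, 21]
  [9] addr=0x41 blk=16 s=0: MISS | VC [5, 21, 8]

VC = [5, 21, 8]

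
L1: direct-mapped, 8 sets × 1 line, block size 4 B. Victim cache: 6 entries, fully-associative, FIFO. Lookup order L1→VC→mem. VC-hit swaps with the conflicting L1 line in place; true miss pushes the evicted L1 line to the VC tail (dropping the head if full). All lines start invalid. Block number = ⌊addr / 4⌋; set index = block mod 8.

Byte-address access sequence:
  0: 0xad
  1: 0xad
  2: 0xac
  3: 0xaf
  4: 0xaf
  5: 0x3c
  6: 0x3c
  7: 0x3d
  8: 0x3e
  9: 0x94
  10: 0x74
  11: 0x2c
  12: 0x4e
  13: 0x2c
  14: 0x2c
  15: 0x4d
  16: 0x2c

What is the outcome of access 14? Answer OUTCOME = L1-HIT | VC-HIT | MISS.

OUTCOME = L1-HIT

#0 0xad→b43/s3 MISS; vc=[]
#1 0xad→b43/s3 L1-HIT; vc=[]
#2 0xac→b43/s3 L1-HIT; vc=[]
#3 0xaf→b43/s3 L1-HIT; vc=[]
#4 0xaf→b43/s3 L1-HIT; vc=[]
#5 0x3c→b15/s7 MISS; vc=[]
#6 0x3c→b15/s7 L1-HIT; vc=[]
#7 0x3d→b15/s7 L1-HIT; vc=[]
#8 0x3e→b15/s7 L1-HIT; vc=[]
#9 0x94→b37/s5 MISS; vc=[]
#10 0x74→b29/s5 MISS; vc=[37]
#11 0x2c→b11/s3 MISS; vc=[37,43]
#12 0x4e→b19/s3 MISS; vc=[37,43,11]
#13 0x2c→b11/s3 VC-HIT; vc=[37,43,19]
#14 0x2c→b11/s3 L1-HIT; vc=[37,43,19]
#15 0x4d→b19/s3 VC-HIT; vc=[37,43,11]
#16 0x2c→b11/s3 VC-HIT; vc=[37,43,19]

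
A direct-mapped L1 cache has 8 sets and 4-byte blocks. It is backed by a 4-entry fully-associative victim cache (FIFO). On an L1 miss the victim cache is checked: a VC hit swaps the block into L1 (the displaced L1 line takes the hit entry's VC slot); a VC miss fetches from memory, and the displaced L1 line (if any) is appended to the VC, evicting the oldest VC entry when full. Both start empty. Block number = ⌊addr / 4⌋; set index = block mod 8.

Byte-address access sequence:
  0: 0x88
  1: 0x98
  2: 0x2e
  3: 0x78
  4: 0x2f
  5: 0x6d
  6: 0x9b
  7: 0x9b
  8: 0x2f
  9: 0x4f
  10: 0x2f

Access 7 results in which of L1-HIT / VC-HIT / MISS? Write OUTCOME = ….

OUTCOME = L1-HIT

0: 0x88 (blk 34, set 2) → MISS  vc=[]
1: 0x98 (blk 38, set 6) → MISS  vc=[]
2: 0x2e (blk 11, set 3) → MISS  vc=[]
3: 0x78 (blk 30, set 6) → MISS  vc=[38]
4: 0x2f (blk 11, set 3) → L1-HIT  vc=[38]
5: 0x6d (blk 27, set 3) → MISS  vc=[38, 11]
6: 0x9b (blk 38, set 6) → VC-HIT  vc=[30, 11]
7: 0x9b (blk 38, set 6) → L1-HIT  vc=[30, 11]
8: 0x2f (blk 11, set 3) → VC-HIT  vc=[30, 27]
9: 0x4f (blk 19, set 3) → MISS  vc=[30, 27, 11]
10: 0x2f (blk 11, set 3) → VC-HIT  vc=[30, 27, 19]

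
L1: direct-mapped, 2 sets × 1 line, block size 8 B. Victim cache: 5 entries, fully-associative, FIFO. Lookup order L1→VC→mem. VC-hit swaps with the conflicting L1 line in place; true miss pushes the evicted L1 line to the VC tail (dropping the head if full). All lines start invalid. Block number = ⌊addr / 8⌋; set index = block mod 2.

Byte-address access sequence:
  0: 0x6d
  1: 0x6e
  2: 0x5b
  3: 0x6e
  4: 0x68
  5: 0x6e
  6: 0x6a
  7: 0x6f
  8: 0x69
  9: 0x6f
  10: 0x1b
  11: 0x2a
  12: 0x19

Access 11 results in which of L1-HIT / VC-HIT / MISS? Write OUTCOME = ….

OUTCOME = MISS

  [0] addr=0x6d blk=13 s=1: MISS | VC []
  [1] addr=0x6e blk=13 s=1: L1-HIT | VC []
  [2] addr=0x5b blk=11 s=1: MISS | VC [13]
  [3] addr=0x6e blk=13 s=1: VC-HIT | VC [11]
  [4] addr=0x68 blk=13 s=1: L1-HIT | VC [11]
  [5] addr=0x6e blk=13 s=1: L1-HIT | VC [11]
  [6] addr=0x6a blk=13 s=1: L1-HIT | VC [11]
  [7] addr=0x6f blk=13 s=1: L1-HIT | VC [11]
  [8] addr=0x69 blk=13 s=1: L1-HIT | VC [11]
  [9] addr=0x6f blk=13 s=1: L1-HIT | VC [11]
  [10] addr=0x1b blk=3 s=1: MISS | VC [11, 13]
  [11] addr=0x2a blk=5 s=1: MISS | VC [11, 13, 3]
  [12] addr=0x19 blk=3 s=1: VC-HIT | VC [11, 13, 5]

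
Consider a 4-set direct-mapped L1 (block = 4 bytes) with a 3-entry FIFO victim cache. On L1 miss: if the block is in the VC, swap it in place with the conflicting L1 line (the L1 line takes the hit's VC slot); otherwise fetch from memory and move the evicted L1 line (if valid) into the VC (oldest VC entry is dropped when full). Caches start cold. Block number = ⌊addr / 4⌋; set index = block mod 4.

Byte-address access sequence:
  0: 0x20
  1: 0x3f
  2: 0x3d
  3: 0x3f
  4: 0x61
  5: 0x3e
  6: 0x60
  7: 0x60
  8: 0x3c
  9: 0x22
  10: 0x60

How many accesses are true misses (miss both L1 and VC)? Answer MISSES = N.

0: 0x20 (blk 8, set 0) → MISS  vc=[]
1: 0x3f (blk 15, set 3) → MISS  vc=[]
2: 0x3d (blk 15, set 3) → L1-HIT  vc=[]
3: 0x3f (blk 15, set 3) → L1-HIT  vc=[]
4: 0x61 (blk 24, set 0) → MISS  vc=[8]
5: 0x3e (blk 15, set 3) → L1-HIT  vc=[8]
6: 0x60 (blk 24, set 0) → L1-HIT  vc=[8]
7: 0x60 (blk 24, set 0) → L1-HIT  vc=[8]
8: 0x3c (blk 15, set 3) → L1-HIT  vc=[8]
9: 0x22 (blk 8, set 0) → VC-HIT  vc=[24]
10: 0x60 (blk 24, set 0) → VC-HIT  vc=[8]

MISSES = 3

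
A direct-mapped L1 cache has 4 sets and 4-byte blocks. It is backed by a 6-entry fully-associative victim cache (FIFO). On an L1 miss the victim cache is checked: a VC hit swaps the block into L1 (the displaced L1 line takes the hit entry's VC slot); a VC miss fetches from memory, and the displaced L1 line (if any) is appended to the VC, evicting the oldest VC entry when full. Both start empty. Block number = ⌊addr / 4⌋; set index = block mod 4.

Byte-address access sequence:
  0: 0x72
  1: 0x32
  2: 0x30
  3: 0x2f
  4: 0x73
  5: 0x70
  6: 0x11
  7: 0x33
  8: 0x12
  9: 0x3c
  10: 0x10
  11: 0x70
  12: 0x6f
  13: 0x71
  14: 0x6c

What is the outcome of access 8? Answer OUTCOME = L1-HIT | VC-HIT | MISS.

#0 0x72→b28/s0 MISS; vc=[]
#1 0x32→b12/s0 MISS; vc=[28]
#2 0x30→b12/s0 L1-HIT; vc=[28]
#3 0x2f→b11/s3 MISS; vc=[28]
#4 0x73→b28/s0 VC-HIT; vc=[12]
#5 0x70→b28/s0 L1-HIT; vc=[12]
#6 0x11→b4/s0 MISS; vc=[12,28]
#7 0x33→b12/s0 VC-HIT; vc=[4,28]
#8 0x12→b4/s0 VC-HIT; vc=[12,28]
#9 0x3c→b15/s3 MISS; vc=[12,28,11]
#10 0x10→b4/s0 L1-HIT; vc=[12,28,11]
#11 0x70→b28/s0 VC-HIT; vc=[12,4,11]
#12 0x6f→b27/s3 MISS; vc=[12,4,11,15]
#13 0x71→b28/s0 L1-HIT; vc=[12,4,11,15]
#14 0x6c→b27/s3 L1-HIT; vc=[12,4,11,15]

OUTCOME = VC-HIT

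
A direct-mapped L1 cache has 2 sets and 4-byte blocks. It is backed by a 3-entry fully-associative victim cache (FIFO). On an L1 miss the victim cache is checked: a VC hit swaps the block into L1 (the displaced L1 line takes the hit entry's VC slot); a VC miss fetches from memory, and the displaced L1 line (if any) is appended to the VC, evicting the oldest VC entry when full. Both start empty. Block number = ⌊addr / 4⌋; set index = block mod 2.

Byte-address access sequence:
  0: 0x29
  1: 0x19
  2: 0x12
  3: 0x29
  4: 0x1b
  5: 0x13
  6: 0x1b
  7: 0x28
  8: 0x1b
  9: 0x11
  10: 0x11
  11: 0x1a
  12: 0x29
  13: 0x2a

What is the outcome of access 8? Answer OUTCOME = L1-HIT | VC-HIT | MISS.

OUTCOME = VC-HIT

  [0] addr=0x29 blk=10 s=0: MISS | VC []
  [1] addr=0x19 blk=6 s=0: MISS | VC [10]
  [2] addr=0x12 blk=4 s=0: MISS | VC [10, 6]
  [3] addr=0x29 blk=10 s=0: VC-HIT | VC [4, 6]
  [4] addr=0x1b blk=6 s=0: VC-HIT | VC [4, 10]
  [5] addr=0x13 blk=4 s=0: VC-HIT | VC [6, 10]
  [6] addr=0x1b blk=6 s=0: VC-HIT | VC [4, 10]
  [7] addr=0x28 blk=10 s=0: VC-HIT | VC [4, 6]
  [8] addr=0x1b blk=6 s=0: VC-HIT | VC [4, 10]
  [9] addr=0x11 blk=4 s=0: VC-HIT | VC [6, 10]
  [10] addr=0x11 blk=4 s=0: L1-HIT | VC [6, 10]
  [11] addr=0x1a blk=6 s=0: VC-HIT | VC [4, 10]
  [12] addr=0x29 blk=10 s=0: VC-HIT | VC [4, 6]
  [13] addr=0x2a blk=10 s=0: L1-HIT | VC [4, 6]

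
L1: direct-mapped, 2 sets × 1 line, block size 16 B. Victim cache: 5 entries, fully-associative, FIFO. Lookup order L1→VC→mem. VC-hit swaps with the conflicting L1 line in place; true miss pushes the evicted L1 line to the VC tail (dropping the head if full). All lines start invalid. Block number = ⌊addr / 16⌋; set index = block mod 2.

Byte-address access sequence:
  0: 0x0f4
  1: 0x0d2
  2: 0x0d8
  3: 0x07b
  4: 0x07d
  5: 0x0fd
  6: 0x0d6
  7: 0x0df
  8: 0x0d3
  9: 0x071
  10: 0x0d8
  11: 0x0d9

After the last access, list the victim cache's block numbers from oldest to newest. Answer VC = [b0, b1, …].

VC = [7, 15]

#0 0xf4→b15/s1 MISS; vc=[]
#1 0xd2→b13/s1 MISS; vc=[15]
#2 0xd8→b13/s1 L1-HIT; vc=[15]
#3 0x7b→b7/s1 MISS; vc=[15,13]
#4 0x7d→b7/s1 L1-HIT; vc=[15,13]
#5 0xfd→b15/s1 VC-HIT; vc=[7,13]
#6 0xd6→b13/s1 VC-HIT; vc=[7,15]
#7 0xdf→b13/s1 L1-HIT; vc=[7,15]
#8 0xd3→b13/s1 L1-HIT; vc=[7,15]
#9 0x71→b7/s1 VC-HIT; vc=[13,15]
#10 0xd8→b13/s1 VC-HIT; vc=[7,15]
#11 0xd9→b13/s1 L1-HIT; vc=[7,15]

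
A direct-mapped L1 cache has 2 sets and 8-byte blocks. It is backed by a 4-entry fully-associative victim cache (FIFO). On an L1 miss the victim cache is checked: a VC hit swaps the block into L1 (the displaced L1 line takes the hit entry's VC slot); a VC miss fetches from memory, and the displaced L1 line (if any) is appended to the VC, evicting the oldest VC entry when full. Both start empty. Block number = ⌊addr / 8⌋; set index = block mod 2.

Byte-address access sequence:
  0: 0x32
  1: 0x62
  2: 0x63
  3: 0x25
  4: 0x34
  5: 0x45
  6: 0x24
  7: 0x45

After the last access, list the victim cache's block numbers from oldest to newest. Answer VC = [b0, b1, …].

  [0] addr=0x32 blk=6 s=0: MISS | VC []
  [1] addr=0x62 blk=12 s=0: MISS | VC [6]
  [2] addr=0x63 blk=12 s=0: L1-HIT | VC [6]
  [3] addr=0x25 blk=4 s=0: MISS | VC [6, 12]
  [4] addr=0x34 blk=6 s=0: VC-HIT | VC [4, 12]
  [5] addr=0x45 blk=8 s=0: MISS | VC [4, 12, 6]
  [6] addr=0x24 blk=4 s=0: VC-HIT | VC [8, 12, 6]
  [7] addr=0x45 blk=8 s=0: VC-HIT | VC [4, 12, 6]

VC = [4, 12, 6]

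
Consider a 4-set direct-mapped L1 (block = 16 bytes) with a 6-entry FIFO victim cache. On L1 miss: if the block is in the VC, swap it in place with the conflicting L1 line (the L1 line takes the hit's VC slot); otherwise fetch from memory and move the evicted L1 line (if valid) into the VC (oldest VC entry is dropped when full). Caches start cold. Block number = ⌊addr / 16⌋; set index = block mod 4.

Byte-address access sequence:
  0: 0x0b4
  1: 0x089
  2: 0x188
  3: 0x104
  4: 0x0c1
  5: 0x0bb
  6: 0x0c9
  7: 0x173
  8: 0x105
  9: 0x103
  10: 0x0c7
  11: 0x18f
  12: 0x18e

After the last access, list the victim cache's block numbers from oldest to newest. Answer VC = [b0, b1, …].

#0 0xb4→b11/s3 MISS; vc=[]
#1 0x89→b8/s0 MISS; vc=[]
#2 0x188→b24/s0 MISS; vc=[8]
#3 0x104→b16/s0 MISS; vc=[8,24]
#4 0xc1→b12/s0 MISS; vc=[8,24,16]
#5 0xbb→b11/s3 L1-HIT; vc=[8,24,16]
#6 0xc9→b12/s0 L1-HIT; vc=[8,24,16]
#7 0x173→b23/s3 MISS; vc=[8,24,16,11]
#8 0x105→b16/s0 VC-HIT; vc=[8,24,12,11]
#9 0x103→b16/s0 L1-HIT; vc=[8,24,12,11]
#10 0xc7→b12/s0 VC-HIT; vc=[8,24,16,11]
#11 0x18f→b24/s0 VC-HIT; vc=[8,12,16,11]
#12 0x18e→b24/s0 L1-HIT; vc=[8,12,16,11]

VC = [8, 12, 16, 11]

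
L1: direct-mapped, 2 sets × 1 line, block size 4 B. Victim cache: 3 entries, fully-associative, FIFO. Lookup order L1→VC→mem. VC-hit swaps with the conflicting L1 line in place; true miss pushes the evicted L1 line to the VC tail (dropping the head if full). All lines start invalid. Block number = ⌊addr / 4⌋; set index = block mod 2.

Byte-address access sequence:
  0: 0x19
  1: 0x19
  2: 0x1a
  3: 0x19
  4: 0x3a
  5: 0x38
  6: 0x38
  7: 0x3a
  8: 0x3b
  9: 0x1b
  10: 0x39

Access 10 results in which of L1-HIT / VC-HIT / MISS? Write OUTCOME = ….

  [0] addr=0x19 blk=6 s=0: MISS | VC []
  [1] addr=0x19 blk=6 s=0: L1-HIT | VC []
  [2] addr=0x1a blk=6 s=0: L1-HIT | VC []
  [3] addr=0x19 blk=6 s=0: L1-HIT | VC []
  [4] addr=0x3a blk=14 s=0: MISS | VC [6]
  [5] addr=0x38 blk=14 s=0: L1-HIT | VC [6]
  [6] addr=0x38 blk=14 s=0: L1-HIT | VC [6]
  [7] addr=0x3a blk=14 s=0: L1-HIT | VC [6]
  [8] addr=0x3b blk=14 s=0: L1-HIT | VC [6]
  [9] addr=0x1b blk=6 s=0: VC-HIT | VC [14]
  [10] addr=0x39 blk=14 s=0: VC-HIT | VC [6]

OUTCOME = VC-HIT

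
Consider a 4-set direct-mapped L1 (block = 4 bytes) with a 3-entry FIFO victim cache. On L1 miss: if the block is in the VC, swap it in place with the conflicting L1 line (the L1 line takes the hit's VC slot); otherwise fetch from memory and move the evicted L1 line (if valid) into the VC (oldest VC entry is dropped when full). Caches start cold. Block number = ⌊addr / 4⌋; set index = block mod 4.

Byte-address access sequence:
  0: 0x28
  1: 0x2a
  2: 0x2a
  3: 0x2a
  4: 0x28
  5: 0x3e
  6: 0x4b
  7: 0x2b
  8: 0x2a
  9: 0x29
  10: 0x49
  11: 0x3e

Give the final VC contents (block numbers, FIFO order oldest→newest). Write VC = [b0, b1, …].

VC = [10]

  [0] addr=0x28 blk=10 s=2: MISS | VC []
  [1] addr=0x2a blk=10 s=2: L1-HIT | VC []
  [2] addr=0x2a blk=10 s=2: L1-HIT | VC []
  [3] addr=0x2a blk=10 s=2: L1-HIT | VC []
  [4] addr=0x28 blk=10 s=2: L1-HIT | VC []
  [5] addr=0x3e blk=15 s=3: MISS | VC []
  [6] addr=0x4b blk=18 s=2: MISS | VC [10]
  [7] addr=0x2b blk=10 s=2: VC-HIT | VC [18]
  [8] addr=0x2a blk=10 s=2: L1-HIT | VC [18]
  [9] addr=0x29 blk=10 s=2: L1-HIT | VC [18]
  [10] addr=0x49 blk=18 s=2: VC-HIT | VC [10]
  [11] addr=0x3e blk=15 s=3: L1-HIT | VC [10]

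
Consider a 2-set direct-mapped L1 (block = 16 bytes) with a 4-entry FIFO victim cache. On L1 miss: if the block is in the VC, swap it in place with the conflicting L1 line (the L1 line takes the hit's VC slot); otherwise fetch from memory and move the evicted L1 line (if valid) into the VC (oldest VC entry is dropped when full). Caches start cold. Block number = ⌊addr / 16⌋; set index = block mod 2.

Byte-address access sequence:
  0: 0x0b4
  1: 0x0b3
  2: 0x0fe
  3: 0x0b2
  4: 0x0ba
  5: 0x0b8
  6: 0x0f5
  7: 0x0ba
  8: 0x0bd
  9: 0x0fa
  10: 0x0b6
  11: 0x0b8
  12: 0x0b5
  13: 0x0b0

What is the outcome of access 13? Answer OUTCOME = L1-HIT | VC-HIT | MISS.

OUTCOME = L1-HIT

#0 0xb4→b11/s1 MISS; vc=[]
#1 0xb3→b11/s1 L1-HIT; vc=[]
#2 0xfe→b15/s1 MISS; vc=[11]
#3 0xb2→b11/s1 VC-HIT; vc=[15]
#4 0xba→b11/s1 L1-HIT; vc=[15]
#5 0xb8→b11/s1 L1-HIT; vc=[15]
#6 0xf5→b15/s1 VC-HIT; vc=[11]
#7 0xba→b11/s1 VC-HIT; vc=[15]
#8 0xbd→b11/s1 L1-HIT; vc=[15]
#9 0xfa→b15/s1 VC-HIT; vc=[11]
#10 0xb6→b11/s1 VC-HIT; vc=[15]
#11 0xb8→b11/s1 L1-HIT; vc=[15]
#12 0xb5→b11/s1 L1-HIT; vc=[15]
#13 0xb0→b11/s1 L1-HIT; vc=[15]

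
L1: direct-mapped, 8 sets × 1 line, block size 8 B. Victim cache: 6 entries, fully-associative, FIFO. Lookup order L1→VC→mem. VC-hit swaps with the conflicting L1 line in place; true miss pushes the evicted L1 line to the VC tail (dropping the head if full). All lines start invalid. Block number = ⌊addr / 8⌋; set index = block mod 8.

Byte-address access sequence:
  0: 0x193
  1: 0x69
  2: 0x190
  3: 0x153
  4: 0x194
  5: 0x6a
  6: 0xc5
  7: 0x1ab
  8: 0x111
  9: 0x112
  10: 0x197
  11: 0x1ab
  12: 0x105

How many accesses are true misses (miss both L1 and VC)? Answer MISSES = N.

MISSES = 7

#0 0x193→b50/s2 MISS; vc=[]
#1 0x69→b13/s5 MISS; vc=[]
#2 0x190→b50/s2 L1-HIT; vc=[]
#3 0x153→b42/s2 MISS; vc=[50]
#4 0x194→b50/s2 VC-HIT; vc=[42]
#5 0x6a→b13/s5 L1-HIT; vc=[42]
#6 0xc5→b24/s0 MISS; vc=[42]
#7 0x1ab→b53/s5 MISS; vc=[42,13]
#8 0x111→b34/s2 MISS; vc=[42,13,50]
#9 0x112→b34/s2 L1-HIT; vc=[42,13,50]
#10 0x197→b50/s2 VC-HIT; vc=[42,13,34]
#11 0x1ab→b53/s5 L1-HIT; vc=[42,13,34]
#12 0x105→b32/s0 MISS; vc=[42,13,34,24]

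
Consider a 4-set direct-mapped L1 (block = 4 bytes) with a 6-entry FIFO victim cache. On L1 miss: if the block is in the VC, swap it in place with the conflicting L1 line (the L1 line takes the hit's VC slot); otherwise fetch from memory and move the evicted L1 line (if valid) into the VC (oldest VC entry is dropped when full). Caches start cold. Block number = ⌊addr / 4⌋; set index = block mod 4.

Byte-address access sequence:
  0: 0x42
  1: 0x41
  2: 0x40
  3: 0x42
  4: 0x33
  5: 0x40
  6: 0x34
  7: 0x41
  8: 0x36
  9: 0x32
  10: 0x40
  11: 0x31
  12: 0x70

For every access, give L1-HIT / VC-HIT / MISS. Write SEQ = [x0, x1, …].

  [0] addr=0x42 blk=16 s=0: MISS | VC []
  [1] addr=0x41 blk=16 s=0: L1-HIT | VC []
  [2] addr=0x40 blk=16 s=0: L1-HIT | VC []
  [3] addr=0x42 blk=16 s=0: L1-HIT | VC []
  [4] addr=0x33 blk=12 s=0: MISS | VC [16]
  [5] addr=0x40 blk=16 s=0: VC-HIT | VC [12]
  [6] addr=0x34 blk=13 s=1: MISS | VC [12]
  [7] addr=0x41 blk=16 s=0: L1-HIT | VC [12]
  [8] addr=0x36 blk=13 s=1: L1-HIT | VC [12]
  [9] addr=0x32 blk=12 s=0: VC-HIT | VC [16]
  [10] addr=0x40 blk=16 s=0: VC-HIT | VC [12]
  [11] addr=0x31 blk=12 s=0: VC-HIT | VC [16]
  [12] addr=0x70 blk=28 s=0: MISS | VC [16, 12]

SEQ = [MISS, L1-HIT, L1-HIT, L1-HIT, MISS, VC-HIT, MISS, L1-HIT, L1-HIT, VC-HIT, VC-HIT, VC-HIT, MISS]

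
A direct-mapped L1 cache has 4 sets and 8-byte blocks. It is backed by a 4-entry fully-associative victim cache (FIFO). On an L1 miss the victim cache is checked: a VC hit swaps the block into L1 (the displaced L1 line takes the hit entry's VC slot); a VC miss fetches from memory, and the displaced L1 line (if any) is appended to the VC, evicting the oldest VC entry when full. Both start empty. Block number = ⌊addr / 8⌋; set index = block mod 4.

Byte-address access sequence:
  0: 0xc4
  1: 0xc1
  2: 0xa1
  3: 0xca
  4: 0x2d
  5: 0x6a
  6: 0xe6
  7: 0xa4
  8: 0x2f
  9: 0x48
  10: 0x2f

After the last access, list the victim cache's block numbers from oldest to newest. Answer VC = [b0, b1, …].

0: 0xc4 (blk 24, set 0) → MISS  vc=[]
1: 0xc1 (blk 24, set 0) → L1-HIT  vc=[]
2: 0xa1 (blk 20, set 0) → MISS  vc=[24]
3: 0xca (blk 25, set 1) → MISS  vc=[24]
4: 0x2d (blk 5, set 1) → MISS  vc=[24, 25]
5: 0x6a (blk 13, set 1) → MISS  vc=[24, 25, 5]
6: 0xe6 (blk 28, set 0) → MISS  vc=[24, 25, 5, 20]
7: 0xa4 (blk 20, set 0) → VC-HIT  vc=[24, 25, 5, 28]
8: 0x2f (blk 5, set 1) → VC-HIT  vc=[24, 25, 13, 28]
9: 0x48 (blk 9, set 1) → MISS  vc=[25, 13, 28, 5]
10: 0x2f (blk 5, set 1) → VC-HIT  vc=[25, 13, 28, 9]

VC = [25, 13, 28, 9]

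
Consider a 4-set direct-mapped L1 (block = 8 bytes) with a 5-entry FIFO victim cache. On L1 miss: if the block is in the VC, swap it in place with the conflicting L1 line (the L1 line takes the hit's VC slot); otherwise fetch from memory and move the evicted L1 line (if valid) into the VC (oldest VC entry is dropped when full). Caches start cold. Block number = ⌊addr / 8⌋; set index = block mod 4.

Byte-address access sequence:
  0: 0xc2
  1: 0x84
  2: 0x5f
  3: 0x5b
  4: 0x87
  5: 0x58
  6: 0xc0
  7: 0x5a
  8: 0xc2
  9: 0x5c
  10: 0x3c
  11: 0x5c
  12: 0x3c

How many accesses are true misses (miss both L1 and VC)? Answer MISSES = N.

  [0] addr=0xc2 blk=24 s=0: MISS | VC []
  [1] addr=0x84 blk=16 s=0: MISS | VC [24]
  [2] addr=0x5f blk=11 s=3: MISS | VC [24]
  [3] addr=0x5b blk=11 s=3: L1-HIT | VC [24]
  [4] addr=0x87 blk=16 s=0: L1-HIT | VC [24]
  [5] addr=0x58 blk=11 s=3: L1-HIT | VC [24]
  [6] addr=0xc0 blk=24 s=0: VC-HIT | VC [16]
  [7] addr=0x5a blk=11 s=3: L1-HIT | VC [16]
  [8] addr=0xc2 blk=24 s=0: L1-HIT | VC [16]
  [9] addr=0x5c blk=11 s=3: L1-HIT | VC [16]
  [10] addr=0x3c blk=7 s=3: MISS | VC [16, 11]
  [11] addr=0x5c blk=11 s=3: VC-HIT | VC [16, 7]
  [12] addr=0x3c blk=7 s=3: VC-HIT | VC [16, 11]

MISSES = 4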